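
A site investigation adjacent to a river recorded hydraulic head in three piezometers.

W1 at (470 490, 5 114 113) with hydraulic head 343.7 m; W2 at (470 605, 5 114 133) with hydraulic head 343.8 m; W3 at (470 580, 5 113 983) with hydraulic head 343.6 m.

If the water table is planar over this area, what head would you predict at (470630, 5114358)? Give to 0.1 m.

344.1 m

With h = a·x + b·y + c and W1 as origin, the differences give:
  115·a + 20·b = +0.1
  90·a + (-130)·b = -0.1
Eliminate b (×(-130) and ×20, subtract): -16750·a = -11.00 → a = ∂h/∂x = +0.0006567
Back-substitute: b = ∂h/∂y = +0.001224.
h(470630, 5114358) = 343.7 + (+0.0006567)·(140) + (+0.001224)·(245) = 343.7 +0.092 +0.300 = 344.092 m.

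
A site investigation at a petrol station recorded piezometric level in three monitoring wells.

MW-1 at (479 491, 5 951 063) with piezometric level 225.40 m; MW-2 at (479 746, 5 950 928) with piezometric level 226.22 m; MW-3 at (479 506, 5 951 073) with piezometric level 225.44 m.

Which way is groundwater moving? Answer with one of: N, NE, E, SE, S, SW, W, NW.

W

Taking MW-1 as reference: MW-2−MW-1 = (255, -135, +0.82); MW-3−MW-1 = (15, 10, +0.04).
Determinant of the coordinate differences = 255·10 − 15·(-135) = 4575.
∂h/∂x = [(+0.82)·10 − (+0.04)·(-135)] / 4575 = +0.002973
∂h/∂y = [255·(+0.04) − 15·(+0.82)] / 4575 = -0.0004590
Flow = −∇h = (-0.002973 east, +0.0004590 north), which points west.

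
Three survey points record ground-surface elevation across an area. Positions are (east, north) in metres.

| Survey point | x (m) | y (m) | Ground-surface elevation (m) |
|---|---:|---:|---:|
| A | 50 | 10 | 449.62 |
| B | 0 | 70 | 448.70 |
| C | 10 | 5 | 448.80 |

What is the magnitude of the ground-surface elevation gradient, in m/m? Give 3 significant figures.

0.0204 m/m

Differences from A: to B (Δx, Δy, Δh) = (-50, 60, -0.92); to C = (-40, -5, -0.82).
Solve a·Δx + b·Δy = Δz: det = (-50)·(-5) − (-40)·60 = 2650.
∂z/∂x = [(-0.92)·(-5) − (-0.82)·60] / 2650 = +0.02030
∂z/∂y = [(-50)·(-0.82) − (-40)·(-0.92)] / 2650 = +0.001585
|∇f| = √(0.02030² + 0.001585²) = 0.02036 m/m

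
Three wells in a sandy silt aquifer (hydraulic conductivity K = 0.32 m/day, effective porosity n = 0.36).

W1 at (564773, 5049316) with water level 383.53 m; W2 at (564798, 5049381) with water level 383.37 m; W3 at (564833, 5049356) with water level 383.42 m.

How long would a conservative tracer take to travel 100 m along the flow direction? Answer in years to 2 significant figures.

Taking W1 as reference: W2−W1 = (25, 65, -0.16); W3−W1 = (60, 40, -0.11).
Solve a·Δx + b·Δy = Δh: det = 25·40 − 60·65 = -2900.
∂h/∂x = [(-0.16)·40 − (-0.11)·65] / -2900 = -0.0002586
∂h/∂y = [25·(-0.11) − 60·(-0.16)] / -2900 = -0.002362
|∇h| = √(-0.0002586² + -0.002362²) = 0.002376
Seepage velocity v = K·i/n = 0.32 × 0.002376 / 0.36 = 0.002112 m/day.
t = 100 / 0.002112 = 4.735e+04 days = 130 years.

130 years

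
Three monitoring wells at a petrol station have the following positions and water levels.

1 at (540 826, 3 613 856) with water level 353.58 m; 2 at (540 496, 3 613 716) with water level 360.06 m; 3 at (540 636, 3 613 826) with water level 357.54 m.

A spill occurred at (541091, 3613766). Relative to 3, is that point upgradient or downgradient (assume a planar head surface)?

With h = a·x + b·y + c and 1 as origin, the differences give:
  (-330)·a + (-140)·b = +6.48
  (-190)·a + (-30)·b = +3.96
Eliminate b (×(-30) and ×(-140), subtract): -16700·a = 360.000 → a = ∂h/∂x = -0.02156
Back-substitute: b = ∂h/∂y = +0.004527.
Head at (541091, 3613766) = 353.58 + (-0.02156)·(265) + (+0.004527)·(-90) = 347.46 m.
That is lower than the 357.54 m at 3, so the point is downgradient.

downgradient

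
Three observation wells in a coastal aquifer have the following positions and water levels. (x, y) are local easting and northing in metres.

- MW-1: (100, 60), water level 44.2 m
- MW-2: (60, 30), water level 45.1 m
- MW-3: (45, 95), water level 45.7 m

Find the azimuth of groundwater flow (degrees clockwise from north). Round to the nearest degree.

098°

Differences from MW-1: to MW-2 (Δx, Δy, Δh) = (-40, -30, +0.9); to MW-3 = (-55, 35, +1.5).
Solve a·Δx + b·Δy = Δh: det = (-40)·35 − (-55)·(-30) = -3050.
∂h/∂x = [(+0.9)·35 − (+1.5)·(-30)] / -3050 = -0.02508
∂h/∂y = [(-40)·(+1.5) − (-55)·(+0.9)] / -3050 = +0.003443
Flow direction (−∇h) has components (+0.02508 E, -0.003443 N).
Azimuth = atan2(E, N) = atan2(+0.02508, -0.003443) = 97.8° ≈ 098°.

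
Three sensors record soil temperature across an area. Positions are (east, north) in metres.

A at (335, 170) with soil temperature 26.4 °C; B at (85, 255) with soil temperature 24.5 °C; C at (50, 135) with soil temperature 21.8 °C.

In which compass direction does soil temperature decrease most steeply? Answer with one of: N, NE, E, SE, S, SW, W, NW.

Taking A as reference: B−A = (-250, 85, -1.9); C−A = (-285, -35, -4.6).
Solve a·Δx + b·Δy = ΔT: det = (-250)·(-35) − (-285)·85 = 32975.
∂T/∂x = [(-1.9)·(-35) − (-4.6)·85] / 32975 = +0.01387
∂T/∂y = [(-250)·(-4.6) − (-285)·(-1.9)] / 32975 = +0.01845
Steepest decrease is along −∇f = (-0.01387 E, -0.01845 N) → southwest.

SW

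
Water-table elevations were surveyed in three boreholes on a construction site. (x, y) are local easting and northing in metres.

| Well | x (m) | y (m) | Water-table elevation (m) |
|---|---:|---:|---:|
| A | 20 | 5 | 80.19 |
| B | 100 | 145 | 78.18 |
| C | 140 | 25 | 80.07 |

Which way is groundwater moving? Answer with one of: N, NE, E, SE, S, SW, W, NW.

N

Taking A as reference: B−A = (80, 140, -2.01); C−A = (120, 20, -0.12).
Solve a·Δx + b·Δy = Δh: det = 80·20 − 120·140 = -15200.
∂h/∂x = [(-2.01)·20 − (-0.12)·140] / -15200 = +0.001539
∂h/∂y = [80·(-0.12) − 120·(-2.01)] / -15200 = -0.01524
Flow = −∇h = (-0.001539 east, +0.01524 north), which points north.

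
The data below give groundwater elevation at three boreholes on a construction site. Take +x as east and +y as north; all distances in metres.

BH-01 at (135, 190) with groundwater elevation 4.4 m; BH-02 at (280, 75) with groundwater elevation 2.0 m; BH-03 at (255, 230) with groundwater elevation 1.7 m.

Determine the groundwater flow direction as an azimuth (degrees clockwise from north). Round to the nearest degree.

076°

Differences from BH-01: to BH-02 (Δx, Δy, Δh) = (145, -115, -2.4); to BH-03 = (120, 40, -2.7).
Determinant of the coordinate differences = 145·40 − 120·(-115) = 19600.
∂h/∂x = [(-2.4)·40 − (-2.7)·(-115)] / 19600 = -0.02074
∂h/∂y = [145·(-2.7) − 120·(-2.4)] / 19600 = -0.005281
Flow direction (−∇h) has components (+0.02074 E, +0.005281 N).
Azimuth = atan2(E, N) = atan2(+0.02074, +0.005281) = 75.7° ≈ 076°.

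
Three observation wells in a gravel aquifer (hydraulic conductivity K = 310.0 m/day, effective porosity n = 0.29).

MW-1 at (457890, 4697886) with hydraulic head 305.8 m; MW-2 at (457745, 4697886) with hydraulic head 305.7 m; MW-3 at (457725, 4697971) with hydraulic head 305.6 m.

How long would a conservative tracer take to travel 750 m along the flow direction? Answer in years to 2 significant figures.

With h = a·x + b·y + c and MW-1 as origin, the differences give:
  (-145)·a + 0·b = -0.1
  (-165)·a + 85·b = -0.2
Eliminate b (×85 and ×0, subtract): -12325·a = -8.50 → a = ∂h/∂x = +0.0006897
Back-substitute: b = ∂h/∂y = -0.001014.
|∇h| = √(0.0006897² + -0.001014²) = 0.001226
Seepage velocity v = K·i/n = 310.0 × 0.001226 / 0.29 = 1.311 m/day.
t = 750 / 1.311 = 572.1 days = 1.57 years.

1.6 years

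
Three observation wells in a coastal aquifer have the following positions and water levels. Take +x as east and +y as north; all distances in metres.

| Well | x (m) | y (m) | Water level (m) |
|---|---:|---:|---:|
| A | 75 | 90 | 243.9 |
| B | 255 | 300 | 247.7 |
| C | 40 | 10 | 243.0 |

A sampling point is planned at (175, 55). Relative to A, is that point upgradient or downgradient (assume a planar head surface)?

Three-point gradient (reference A): Δ to B = (180, 210, +3.8), Δ to C = (-35, -80, -0.9).
∂h/∂x = +0.01631, ∂h/∂y = +0.004113 (det = -7050).
Head at (175, 55) = 243.9 + (+0.01631)·(100) + (+0.004113)·(-35) = 245.39 m.
That is higher than the 243.9 m at A, so the point is upgradient.

upgradient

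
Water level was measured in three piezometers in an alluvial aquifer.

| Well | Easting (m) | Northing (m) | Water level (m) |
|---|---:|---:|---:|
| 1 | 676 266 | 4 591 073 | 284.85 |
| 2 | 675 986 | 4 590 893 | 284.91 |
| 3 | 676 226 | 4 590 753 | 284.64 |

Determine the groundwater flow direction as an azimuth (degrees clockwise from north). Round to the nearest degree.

137°

Taking 1 as reference: 2−1 = (-280, -180, +0.06); 3−1 = (-40, -320, -0.21).
Determinant of the coordinate differences = (-280)·(-320) − (-40)·(-180) = 82400.
∂h/∂x = [(+0.06)·(-320) − (-0.21)·(-180)] / 82400 = -0.0006917
∂h/∂y = [(-280)·(-0.21) − (-40)·(+0.06)] / 82400 = +0.0007427
Flow direction (−∇h) has components (+0.0006917 E, -0.0007427 N).
Azimuth = atan2(E, N) = atan2(+0.0006917, -0.0007427) = 137.0° ≈ 137°.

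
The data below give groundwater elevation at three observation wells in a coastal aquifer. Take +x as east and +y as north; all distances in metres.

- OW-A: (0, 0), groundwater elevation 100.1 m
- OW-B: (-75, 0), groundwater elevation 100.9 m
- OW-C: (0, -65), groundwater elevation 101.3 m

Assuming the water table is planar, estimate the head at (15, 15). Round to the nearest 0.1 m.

99.7 m

∂h/∂x = (100.9 − 100.1) / (-75 − 0) = -0.01067
∂h/∂y = (101.3 − 100.1) / (-65 − 0) = -0.01846
h(15, 15) = 100.1 + (-0.01067)·(15) + (-0.01846)·(15) = 100.1 -0.160 -0.277 = 99.663 m.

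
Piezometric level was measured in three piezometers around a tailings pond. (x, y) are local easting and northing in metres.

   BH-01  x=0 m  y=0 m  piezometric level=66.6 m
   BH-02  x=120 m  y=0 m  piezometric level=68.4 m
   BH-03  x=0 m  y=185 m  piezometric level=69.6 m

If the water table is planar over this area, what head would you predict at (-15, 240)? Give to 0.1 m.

∂h/∂x = (68.4 − 66.6) / (120 − 0) = +0.01500
∂h/∂y = (69.6 − 66.6) / (185 − 0) = +0.01622
h(-15, 240) = 66.6 + (+0.01500)·(-15) + (+0.01622)·(240) = 66.6 -0.225 +3.892 = 70.267 m.

70.3 m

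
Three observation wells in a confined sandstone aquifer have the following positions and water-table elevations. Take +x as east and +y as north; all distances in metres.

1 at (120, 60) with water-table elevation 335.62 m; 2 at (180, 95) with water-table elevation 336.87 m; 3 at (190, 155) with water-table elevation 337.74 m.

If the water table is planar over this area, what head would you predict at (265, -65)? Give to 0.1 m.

336.1 m

Differences from 1: to 2 (Δx, Δy, Δh) = (60, 35, +1.25); to 3 = (70, 95, +2.12).
Solve a·Δx + b·Δy = Δh: det = 60·95 − 70·35 = 3250.
∂h/∂x = [(+1.25)·95 − (+2.12)·35] / 3250 = +0.01371
∂h/∂y = [60·(+2.12) − 70·(+1.25)] / 3250 = +0.01222
h(265, -65) = 335.62 + (+0.01371)·(145) + (+0.01222)·(-125) = 335.62 +1.988 -1.527 = 336.081 m.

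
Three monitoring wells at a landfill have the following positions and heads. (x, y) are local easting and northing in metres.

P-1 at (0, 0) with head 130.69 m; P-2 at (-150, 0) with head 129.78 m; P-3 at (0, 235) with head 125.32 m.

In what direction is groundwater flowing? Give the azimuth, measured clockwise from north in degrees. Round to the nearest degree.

345°

∂h/∂x = (129.78 − 130.69) / (-150 − 0) = +0.006067
∂h/∂y = (125.32 − 130.69) / (235 − 0) = -0.02285
Flow direction (−∇h) has components (-0.006067 E, +0.02285 N).
Azimuth = atan2(E, N) = atan2(-0.006067, +0.02285) = 345.1° ≈ 345°.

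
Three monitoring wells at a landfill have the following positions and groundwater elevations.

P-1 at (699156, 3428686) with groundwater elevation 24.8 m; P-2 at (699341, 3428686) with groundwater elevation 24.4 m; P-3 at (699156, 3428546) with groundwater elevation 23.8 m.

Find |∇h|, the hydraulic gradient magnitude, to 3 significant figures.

∂h/∂x = (24.4 − 24.8) / (699341 − 699156) = -0.002162
∂h/∂y = (23.8 − 24.8) / (3428546 − 3428686) = +0.007143
|∇h| = √(-0.002162² + 0.007143²) = 0.007463

0.00746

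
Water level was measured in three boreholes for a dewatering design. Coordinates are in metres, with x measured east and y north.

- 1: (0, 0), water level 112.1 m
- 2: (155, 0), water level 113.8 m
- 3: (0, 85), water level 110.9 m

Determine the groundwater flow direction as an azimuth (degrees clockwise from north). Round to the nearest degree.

322°

∂h/∂x = (113.8 − 112.1) / (155 − 0) = +0.01097
∂h/∂y = (110.9 − 112.1) / (85 − 0) = -0.01412
Flow direction (−∇h) has components (-0.01097 E, +0.01412 N).
Azimuth = atan2(E, N) = atan2(-0.01097, +0.01412) = 322.2° ≈ 322°.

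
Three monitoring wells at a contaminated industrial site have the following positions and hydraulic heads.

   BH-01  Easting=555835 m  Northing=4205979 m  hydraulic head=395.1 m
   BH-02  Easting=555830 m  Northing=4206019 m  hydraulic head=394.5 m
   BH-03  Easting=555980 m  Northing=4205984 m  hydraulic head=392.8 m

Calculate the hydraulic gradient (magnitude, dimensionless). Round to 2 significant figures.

With h = a·x + b·y + c and BH-01 as origin, the differences give:
  (-5)·a + 40·b = -0.6
  145·a + 5·b = -2.3
Eliminate b (×5 and ×40, subtract): -5825·a = 89.00 → a = ∂h/∂x = -0.01528
Back-substitute: b = ∂h/∂y = -0.01691.
|∇h| = √(-0.01528² + -0.01691²) = 0.02279

0.023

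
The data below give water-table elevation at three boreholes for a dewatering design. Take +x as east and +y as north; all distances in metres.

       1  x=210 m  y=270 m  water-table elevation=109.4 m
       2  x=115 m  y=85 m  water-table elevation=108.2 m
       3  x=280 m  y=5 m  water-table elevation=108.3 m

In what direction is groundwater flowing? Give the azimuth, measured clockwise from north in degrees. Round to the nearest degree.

211°

With h = a·x + b·y + c and 1 as origin, the differences give:
  (-95)·a + (-185)·b = -1.2
  70·a + (-265)·b = -1.1
Eliminate b (×(-265) and ×(-185), subtract): 38125·a = 114.50 → a = ∂h/∂x = +0.003003
Back-substitute: b = ∂h/∂y = +0.004944.
Flow direction (−∇h) has components (-0.003003 E, -0.004944 N).
Azimuth = atan2(E, N) = atan2(-0.003003, -0.004944) = 211.3° ≈ 211°.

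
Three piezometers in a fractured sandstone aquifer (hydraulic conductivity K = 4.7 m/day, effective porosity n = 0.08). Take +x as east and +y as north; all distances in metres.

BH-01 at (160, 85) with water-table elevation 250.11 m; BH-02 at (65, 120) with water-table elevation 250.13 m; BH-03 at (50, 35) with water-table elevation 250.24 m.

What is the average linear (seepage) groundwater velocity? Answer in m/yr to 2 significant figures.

With h = a·x + b·y + c and BH-01 as origin, the differences give:
  (-95)·a + 35·b = +0.02
  (-110)·a + (-50)·b = +0.13
Eliminate b (×(-50) and ×35, subtract): 8600·a = -5.550 → a = ∂h/∂x = -0.0006453
Back-substitute: b = ∂h/∂y = -0.001180.
|∇h| = √(-0.0006453² + -0.001180²) = 0.001345
Seepage velocity v = K·i/n = 4.7 × 0.001345 / 0.08 = 0.07902 m/day = 28.86 m/yr.

29 m/yr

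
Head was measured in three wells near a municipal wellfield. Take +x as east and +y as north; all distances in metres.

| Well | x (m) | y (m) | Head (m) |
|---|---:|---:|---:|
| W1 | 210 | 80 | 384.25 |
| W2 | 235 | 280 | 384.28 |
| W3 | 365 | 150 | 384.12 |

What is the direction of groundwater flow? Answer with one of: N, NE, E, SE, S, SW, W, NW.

E

With h = a·x + b·y + c and W1 as origin, the differences give:
  25·a + 200·b = +0.03
  155·a + 70·b = -0.13
Eliminate b (×70 and ×200, subtract): -29250·a = 28.100 → a = ∂h/∂x = -0.0009607
Back-substitute: b = ∂h/∂y = +0.0002701.
Flow = −∇h = (+0.0009607 east, -0.0002701 north), which points east.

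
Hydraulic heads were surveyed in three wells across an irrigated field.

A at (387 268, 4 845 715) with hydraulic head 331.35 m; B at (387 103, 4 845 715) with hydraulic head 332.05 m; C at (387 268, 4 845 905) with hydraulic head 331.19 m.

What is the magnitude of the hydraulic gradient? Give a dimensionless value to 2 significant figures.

∂h/∂x = (332.05 − 331.35) / (387103 − 387268) = -0.004242
∂h/∂y = (331.19 − 331.35) / (4845905 − 4845715) = -0.0008421
|∇h| = √(-0.004242² + -0.0008421²) = 0.004325

0.0043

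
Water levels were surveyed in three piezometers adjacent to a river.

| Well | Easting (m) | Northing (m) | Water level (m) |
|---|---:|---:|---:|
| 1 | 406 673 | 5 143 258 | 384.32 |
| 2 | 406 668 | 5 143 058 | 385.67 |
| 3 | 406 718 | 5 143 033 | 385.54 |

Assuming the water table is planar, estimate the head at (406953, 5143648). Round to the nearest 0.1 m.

Three-point gradient (reference 1): Δ to 2 = (-5, -200, +1.35), Δ to 3 = (45, -225, +1.22).
∂h/∂x = -0.005901, ∂h/∂y = -0.006602 (det = 10125).
h(406953, 5143648) = 384.32 + (-0.005901)·(280) + (-0.006602)·(390) = 384.32 -1.652 -2.575 = 380.093 m.

380.1 m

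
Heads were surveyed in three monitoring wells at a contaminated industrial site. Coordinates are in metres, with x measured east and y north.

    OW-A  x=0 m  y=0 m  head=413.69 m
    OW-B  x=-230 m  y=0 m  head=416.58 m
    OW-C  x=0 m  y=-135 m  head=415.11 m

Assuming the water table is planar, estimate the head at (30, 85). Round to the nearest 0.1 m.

∂h/∂x = (416.58 − 413.69) / (-230 − 0) = -0.01257
∂h/∂y = (415.11 − 413.69) / (-135 − 0) = -0.01052
h(30, 85) = 413.69 + (-0.01257)·(30) + (-0.01052)·(85) = 413.69 -0.377 -0.894 = 412.419 m.

412.4 m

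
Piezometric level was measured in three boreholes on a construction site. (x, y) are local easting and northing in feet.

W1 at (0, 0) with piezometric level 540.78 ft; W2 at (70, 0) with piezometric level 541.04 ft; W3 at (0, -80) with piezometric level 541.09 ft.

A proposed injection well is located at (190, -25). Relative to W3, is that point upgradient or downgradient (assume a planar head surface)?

upgradient

∂h/∂x = (541.04 − 540.78) / (70 − 0) = +0.003714
∂h/∂y = (541.09 − 540.78) / (-80 − 0) = -0.003875
Head at (190, -25) = 540.78 + (+0.003714)·(190) + (-0.003875)·(-25) = 541.58 ft.
That is higher than the 541.09 ft at W3, so the point is upgradient.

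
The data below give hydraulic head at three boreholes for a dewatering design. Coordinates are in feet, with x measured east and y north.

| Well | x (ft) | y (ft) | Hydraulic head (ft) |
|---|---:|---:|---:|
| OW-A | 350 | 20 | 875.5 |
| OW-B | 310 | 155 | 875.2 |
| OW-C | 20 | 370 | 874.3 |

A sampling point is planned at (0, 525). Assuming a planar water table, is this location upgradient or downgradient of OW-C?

downgradient

With h = a·x + b·y + c and OW-A as origin, the differences give:
  (-40)·a + 135·b = -0.3
  (-330)·a + 350·b = -1.2
Eliminate b (×350 and ×135, subtract): 30550·a = 57.00 → a = ∂h/∂x = +0.001866
Back-substitute: b = ∂h/∂y = -0.001669.
Head at (0, 525) = 875.5 + (+0.001866)·(-350) + (-0.001669)·(505) = 874.00 ft.
That is lower than the 874.3 ft at OW-C, so the point is downgradient.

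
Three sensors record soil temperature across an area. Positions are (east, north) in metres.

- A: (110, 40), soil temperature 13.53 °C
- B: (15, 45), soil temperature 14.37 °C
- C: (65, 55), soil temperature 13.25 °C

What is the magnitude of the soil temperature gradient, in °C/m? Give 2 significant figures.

With T = a·x + b·y + c and A as origin, the differences give:
  (-95)·a + 5·b = +0.84
  (-45)·a + 15·b = -0.28
Eliminate b (×15 and ×5, subtract): -1200·a = 14.000 → a = ∂T/∂x = -0.01167
Back-substitute: b = ∂T/∂y = -0.05367.
|∇f| = √(-0.01167² + -0.05367²) = 0.05492 °C/m

0.055 °C/m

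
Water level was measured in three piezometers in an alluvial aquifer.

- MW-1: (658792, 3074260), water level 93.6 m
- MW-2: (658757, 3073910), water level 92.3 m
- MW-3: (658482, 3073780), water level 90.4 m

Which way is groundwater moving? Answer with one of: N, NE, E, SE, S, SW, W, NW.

Differences from MW-1: to MW-2 (Δx, Δy, Δh) = (-35, -350, -1.3); to MW-3 = (-310, -480, -3.2).
Solve a·Δx + b·Δy = Δh: det = (-35)·(-480) − (-310)·(-350) = -91700.
∂h/∂x = [(-1.3)·(-480) − (-3.2)·(-350)] / -91700 = +0.005409
∂h/∂y = [(-35)·(-3.2) − (-310)·(-1.3)] / -91700 = +0.003173
Flow = −∇h = (-0.005409 east, -0.003173 north), which points southwest.

SW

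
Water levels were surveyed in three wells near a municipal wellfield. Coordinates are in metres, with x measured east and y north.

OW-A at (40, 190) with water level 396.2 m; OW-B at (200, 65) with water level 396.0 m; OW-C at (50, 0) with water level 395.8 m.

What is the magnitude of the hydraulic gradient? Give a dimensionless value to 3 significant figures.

Three-point gradient (reference OW-A): Δ to OW-B = (160, -125, -0.2), Δ to OW-C = (10, -190, -0.4).
∂h/∂x = +0.0004117, ∂h/∂y = +0.002127 (det = -29150).
|∇h| = √(0.0004117² + 0.002127²) = 0.002166

0.00217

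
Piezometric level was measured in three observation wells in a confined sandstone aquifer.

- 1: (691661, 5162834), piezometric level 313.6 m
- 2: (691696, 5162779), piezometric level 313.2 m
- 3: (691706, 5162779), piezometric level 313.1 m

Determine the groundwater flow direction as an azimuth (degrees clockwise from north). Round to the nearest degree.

095°

Differences from 1: to 2 (Δx, Δy, Δh) = (35, -55, -0.4); to 3 = (45, -55, -0.5).
Solve a·Δx + b·Δy = Δh: det = 35·(-55) − 45·(-55) = 550.
∂h/∂x = [(-0.4)·(-55) − (-0.5)·(-55)] / 550 = -0.010000
∂h/∂y = [35·(-0.5) − 45·(-0.4)] / 550 = +0.0009091
Flow direction (−∇h) has components (+0.010000 E, -0.0009091 N).
Azimuth = atan2(E, N) = atan2(+0.010000, -0.0009091) = 95.2° ≈ 095°.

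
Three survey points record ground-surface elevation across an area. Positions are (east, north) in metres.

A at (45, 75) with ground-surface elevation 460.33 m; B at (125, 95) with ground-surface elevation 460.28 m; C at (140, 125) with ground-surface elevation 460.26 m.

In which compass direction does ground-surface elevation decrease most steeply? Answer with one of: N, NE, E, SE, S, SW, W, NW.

NE

Differences from A: to B (Δx, Δy, Δh) = (80, 20, -0.05); to C = (95, 50, -0.07).
Solve a·Δx + b·Δy = Δz: det = 80·50 − 95·20 = 2100.
∂z/∂x = [(-0.05)·50 − (-0.07)·20] / 2100 = -0.0005238
∂z/∂y = [80·(-0.07) − 95·(-0.05)] / 2100 = -0.0004048
Steepest decrease is along −∇f = (+0.0005238 E, +0.0004048 N) → northeast.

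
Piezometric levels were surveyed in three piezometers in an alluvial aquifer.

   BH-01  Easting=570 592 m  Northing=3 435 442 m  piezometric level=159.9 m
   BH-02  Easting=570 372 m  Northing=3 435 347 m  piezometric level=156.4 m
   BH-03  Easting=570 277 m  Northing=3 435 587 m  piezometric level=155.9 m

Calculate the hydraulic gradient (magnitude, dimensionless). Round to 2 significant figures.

0.015

Differences from BH-01: to BH-02 (Δx, Δy, Δh) = (-220, -95, -3.5); to BH-03 = (-315, 145, -4.0).
Determinant of the coordinate differences = (-220)·145 − (-315)·(-95) = -61825.
∂h/∂x = [(-3.5)·145 − (-4.0)·(-95)] / -61825 = +0.01436
∂h/∂y = [(-220)·(-4.0) − (-315)·(-3.5)] / -61825 = +0.003599
|∇h| = √(0.01436² + 0.003599²) = 0.0148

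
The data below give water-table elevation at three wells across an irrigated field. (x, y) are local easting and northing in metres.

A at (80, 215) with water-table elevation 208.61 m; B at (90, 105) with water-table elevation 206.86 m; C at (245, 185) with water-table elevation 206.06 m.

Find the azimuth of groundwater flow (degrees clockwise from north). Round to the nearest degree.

139°

Differences from A: to B (Δx, Δy, Δh) = (10, -110, -1.75); to C = (165, -30, -2.55).
Solve a·Δx + b·Δy = Δh: det = 10·(-30) − 165·(-110) = 17850.
∂h/∂x = [(-1.75)·(-30) − (-2.55)·(-110)] / 17850 = -0.01277
∂h/∂y = [10·(-2.55) − 165·(-1.75)] / 17850 = +0.01475
Flow direction (−∇h) has components (+0.01277 E, -0.01475 N).
Azimuth = atan2(E, N) = atan2(+0.01277, -0.01475) = 139.1° ≈ 139°.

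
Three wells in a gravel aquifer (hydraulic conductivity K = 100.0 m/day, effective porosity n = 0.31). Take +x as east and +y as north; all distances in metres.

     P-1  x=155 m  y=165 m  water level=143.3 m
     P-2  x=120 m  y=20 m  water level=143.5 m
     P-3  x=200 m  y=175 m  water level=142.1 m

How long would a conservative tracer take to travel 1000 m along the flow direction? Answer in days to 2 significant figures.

110 days

Three-point gradient (reference P-1): Δ to P-2 = (-35, -145, +0.2), Δ to P-3 = (45, 10, -1.2).
∂h/∂x = -0.02785, ∂h/∂y = +0.005344 (det = 6175).
|∇h| = √(-0.02785² + 0.005344²) = 0.02836
Seepage velocity v = K·i/n = 100.0 × 0.02836 / 0.31 = 9.148 m/day.
t = 1000 / 9.148 = 109.3 days.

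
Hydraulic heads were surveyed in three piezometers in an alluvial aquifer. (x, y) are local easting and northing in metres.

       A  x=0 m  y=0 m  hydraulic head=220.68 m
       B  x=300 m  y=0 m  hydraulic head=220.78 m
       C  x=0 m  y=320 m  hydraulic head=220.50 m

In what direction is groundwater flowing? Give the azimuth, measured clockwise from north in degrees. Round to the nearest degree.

∂h/∂x = (220.78 − 220.68) / (300 − 0) = +0.0003333
∂h/∂y = (220.50 − 220.68) / (320 − 0) = -0.0005625
Flow direction (−∇h) has components (-0.0003333 E, +0.0005625 N).
Azimuth = atan2(E, N) = atan2(-0.0003333, +0.0005625) = 329.3° ≈ 329°.

329°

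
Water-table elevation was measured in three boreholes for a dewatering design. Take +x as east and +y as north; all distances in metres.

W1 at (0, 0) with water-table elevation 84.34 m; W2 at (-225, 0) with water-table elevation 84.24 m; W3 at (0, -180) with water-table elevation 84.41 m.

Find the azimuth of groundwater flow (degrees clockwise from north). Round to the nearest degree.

∂h/∂x = (84.24 − 84.34) / (-225 − 0) = +0.0004444
∂h/∂y = (84.41 − 84.34) / (-180 − 0) = -0.0003889
Flow direction (−∇h) has components (-0.0004444 E, +0.0003889 N).
Azimuth = atan2(E, N) = atan2(-0.0004444, +0.0003889) = 311.2° ≈ 311°.

311°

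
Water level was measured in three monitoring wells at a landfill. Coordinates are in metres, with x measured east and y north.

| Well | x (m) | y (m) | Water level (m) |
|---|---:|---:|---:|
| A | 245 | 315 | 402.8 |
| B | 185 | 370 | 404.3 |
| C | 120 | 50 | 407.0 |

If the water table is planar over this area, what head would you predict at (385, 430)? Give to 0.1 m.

With h = a·x + b·y + c and A as origin, the differences give:
  (-60)·a + 55·b = +1.5
  (-125)·a + (-265)·b = +4.2
Eliminate b (×(-265) and ×55, subtract): 22775·a = -628.50 → a = ∂h/∂x = -0.02760
Back-substitute: b = ∂h/∂y = -0.002832.
h(385, 430) = 402.8 + (-0.02760)·(140) + (-0.002832)·(115) = 402.8 -3.863 -0.326 = 398.611 m.

398.6 m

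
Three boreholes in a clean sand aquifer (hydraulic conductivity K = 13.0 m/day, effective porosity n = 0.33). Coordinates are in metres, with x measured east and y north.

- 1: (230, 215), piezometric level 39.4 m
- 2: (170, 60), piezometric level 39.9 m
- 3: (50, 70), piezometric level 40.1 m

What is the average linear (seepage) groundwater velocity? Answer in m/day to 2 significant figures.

0.12 m/day

Taking 1 as reference: 2−1 = (-60, -155, +0.5); 3−1 = (-180, -145, +0.7).
Solve a·Δx + b·Δy = Δh: det = (-60)·(-145) − (-180)·(-155) = -19200.
∂h/∂x = [(+0.5)·(-145) − (+0.7)·(-155)] / -19200 = -0.001875
∂h/∂y = [(-60)·(+0.7) − (-180)·(+0.5)] / -19200 = -0.002500
|∇h| = √(-0.001875² + -0.002500²) = 0.003125
Seepage velocity v = K·i/n = 13.0 × 0.003125 / 0.33 = 0.1231 m/day.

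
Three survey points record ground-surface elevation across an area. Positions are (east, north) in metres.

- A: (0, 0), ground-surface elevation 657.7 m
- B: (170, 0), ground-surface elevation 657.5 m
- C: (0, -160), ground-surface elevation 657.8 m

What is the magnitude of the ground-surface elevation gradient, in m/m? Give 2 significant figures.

0.0013 m/m

∂z/∂x = (657.5 − 657.7) / (170 − 0) = -0.001176
∂z/∂y = (657.8 − 657.7) / (-160 − 0) = -0.0006250
|∇f| = √(-0.001176² + -0.0006250²) = 0.001332 m/m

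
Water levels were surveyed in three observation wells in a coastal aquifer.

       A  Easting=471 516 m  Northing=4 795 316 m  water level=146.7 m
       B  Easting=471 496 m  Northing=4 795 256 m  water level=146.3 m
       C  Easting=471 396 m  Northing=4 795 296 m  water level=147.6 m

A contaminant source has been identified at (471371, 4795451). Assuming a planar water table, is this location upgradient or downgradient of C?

Taking A as reference: B−A = (-20, -60, -0.4); C−A = (-120, -20, +0.9).
Solve a·Δx + b·Δy = Δh: det = (-20)·(-20) − (-120)·(-60) = -6800.
∂h/∂x = [(-0.4)·(-20) − (+0.9)·(-60)] / -6800 = -0.009118
∂h/∂y = [(-20)·(+0.9) − (-120)·(-0.4)] / -6800 = +0.009706
Head at (471371, 4795451) = 146.7 + (-0.009118)·(-145) + (+0.009706)·(135) = 149.33 m.
That is higher than the 147.6 m at C, so the point is upgradient.

upgradient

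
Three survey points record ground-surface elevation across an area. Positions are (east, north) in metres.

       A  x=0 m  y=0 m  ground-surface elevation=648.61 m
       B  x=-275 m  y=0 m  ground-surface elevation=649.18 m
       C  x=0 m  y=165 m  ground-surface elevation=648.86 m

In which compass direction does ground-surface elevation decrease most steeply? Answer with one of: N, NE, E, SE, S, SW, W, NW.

∂z/∂x = (649.18 − 648.61) / (-275 − 0) = -0.002073
∂z/∂y = (648.86 − 648.61) / (165 − 0) = +0.001515
Steepest decrease is along −∇f = (+0.002073 E, -0.001515 N) → southeast.

SE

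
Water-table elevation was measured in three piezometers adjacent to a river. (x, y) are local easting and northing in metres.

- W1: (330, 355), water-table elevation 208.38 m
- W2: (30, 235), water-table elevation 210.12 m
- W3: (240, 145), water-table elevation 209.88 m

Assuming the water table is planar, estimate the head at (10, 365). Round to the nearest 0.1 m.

209.5 m

With h = a·x + b·y + c and W1 as origin, the differences give:
  (-300)·a + (-120)·b = +1.74
  (-90)·a + (-210)·b = +1.50
Eliminate b (×(-210) and ×(-120), subtract): 52200·a = -185.400 → a = ∂h/∂x = -0.003552
Back-substitute: b = ∂h/∂y = -0.005621.
h(10, 365) = 208.38 + (-0.003552)·(-320) + (-0.005621)·(10) = 208.38 +1.137 -0.056 = 209.460 m.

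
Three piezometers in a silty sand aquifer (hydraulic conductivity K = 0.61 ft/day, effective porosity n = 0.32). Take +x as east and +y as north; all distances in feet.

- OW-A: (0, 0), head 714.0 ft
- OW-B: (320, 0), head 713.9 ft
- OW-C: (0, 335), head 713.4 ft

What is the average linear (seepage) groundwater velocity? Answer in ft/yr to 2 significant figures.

1.3 ft/yr

∂h/∂x = (713.9 − 714.0) / (320 − 0) = -0.0003125
∂h/∂y = (713.4 − 714.0) / (335 − 0) = -0.001791
|∇h| = √(-0.0003125² + -0.001791²) = 0.001818
Seepage velocity v = K·i/n = 0.61 × 0.001818 / 0.32 = 0.003466 ft/day = 1.266 ft/yr.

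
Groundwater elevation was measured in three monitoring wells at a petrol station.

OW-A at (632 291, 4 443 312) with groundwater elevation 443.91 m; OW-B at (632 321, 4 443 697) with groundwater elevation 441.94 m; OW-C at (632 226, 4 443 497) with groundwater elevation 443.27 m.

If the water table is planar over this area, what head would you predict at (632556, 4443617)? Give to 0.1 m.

441.4 m

Taking OW-A as reference: OW-B−OW-A = (30, 385, -1.97); OW-C−OW-A = (-65, 185, -0.64).
Determinant of the coordinate differences = 30·185 − (-65)·385 = 30575.
∂h/∂x = [(-1.97)·185 − (-0.64)·385] / 30575 = -0.003861
∂h/∂y = [30·(-0.64) − (-65)·(-1.97)] / 30575 = -0.004816
h(632556, 4443617) = 443.91 + (-0.003861)·(265) + (-0.004816)·(305) = 443.91 -1.023 -1.469 = 441.418 m.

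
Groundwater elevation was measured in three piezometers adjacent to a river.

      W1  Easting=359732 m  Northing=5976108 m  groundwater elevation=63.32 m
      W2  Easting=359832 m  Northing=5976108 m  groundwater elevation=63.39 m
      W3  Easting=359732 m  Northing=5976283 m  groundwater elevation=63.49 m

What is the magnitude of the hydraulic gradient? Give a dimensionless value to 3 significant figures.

∂h/∂x = (63.39 − 63.32) / (359832 − 359732) = +0.0007000
∂h/∂y = (63.49 − 63.32) / (5976283 − 5976108) = +0.0009714
|∇h| = √(0.0007000² + 0.0009714²) = 0.001197

0.00120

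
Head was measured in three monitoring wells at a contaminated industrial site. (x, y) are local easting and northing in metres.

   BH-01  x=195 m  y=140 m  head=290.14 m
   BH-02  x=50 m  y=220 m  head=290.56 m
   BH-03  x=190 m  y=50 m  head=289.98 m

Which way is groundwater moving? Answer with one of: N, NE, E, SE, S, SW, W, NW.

Differences from BH-01: to BH-02 (Δx, Δy, Δh) = (-145, 80, +0.42); to BH-03 = (-5, -90, -0.16).
Solve a·Δx + b·Δy = Δh: det = (-145)·(-90) − (-5)·80 = 13450.
∂h/∂x = [(+0.42)·(-90) − (-0.16)·80] / 13450 = -0.001859
∂h/∂y = [(-145)·(-0.16) − (-5)·(+0.42)] / 13450 = +0.001881
Flow = −∇h = (+0.001859 east, -0.001881 north), which points southeast.

SE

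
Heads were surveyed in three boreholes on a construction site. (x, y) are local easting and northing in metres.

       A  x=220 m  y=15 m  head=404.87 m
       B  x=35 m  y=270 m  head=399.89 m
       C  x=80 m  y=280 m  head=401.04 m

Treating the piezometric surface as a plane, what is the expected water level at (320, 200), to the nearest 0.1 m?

Taking A as reference: B−A = (-185, 255, -4.98); C−A = (-140, 265, -3.83).
Determinant of the coordinate differences = (-185)·265 − (-140)·255 = -13325.
∂h/∂x = [(-4.98)·265 − (-3.83)·255] / -13325 = +0.02574
∂h/∂y = [(-185)·(-3.83) − (-140)·(-4.98)] / -13325 = -0.0008518
h(320, 200) = 404.87 + (+0.02574)·(100) + (-0.0008518)·(185) = 404.87 +2.574 -0.158 = 407.287 m.

407.3 m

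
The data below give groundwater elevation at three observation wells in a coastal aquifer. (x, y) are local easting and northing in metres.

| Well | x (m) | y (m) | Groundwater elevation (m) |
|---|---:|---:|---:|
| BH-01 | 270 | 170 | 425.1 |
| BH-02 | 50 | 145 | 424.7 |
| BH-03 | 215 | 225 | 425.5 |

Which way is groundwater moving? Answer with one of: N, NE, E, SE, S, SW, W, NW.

S

Taking BH-01 as reference: BH-02−BH-01 = (-220, -25, -0.4); BH-03−BH-01 = (-55, 55, +0.4).
Solve a·Δx + b·Δy = Δh: det = (-220)·55 − (-55)·(-25) = -13475.
∂h/∂x = [(-0.4)·55 − (+0.4)·(-25)] / -13475 = +0.0008905
∂h/∂y = [(-220)·(+0.4) − (-55)·(-0.4)] / -13475 = +0.008163
Flow = −∇h = (-0.0008905 east, -0.008163 north), which points south.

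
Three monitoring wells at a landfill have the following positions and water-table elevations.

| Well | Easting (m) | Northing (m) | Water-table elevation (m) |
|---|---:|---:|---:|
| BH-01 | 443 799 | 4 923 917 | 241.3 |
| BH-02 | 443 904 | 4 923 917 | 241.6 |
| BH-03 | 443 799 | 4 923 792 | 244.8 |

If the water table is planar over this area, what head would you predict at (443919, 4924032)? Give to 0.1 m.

238.4 m

∂h/∂x = (241.6 − 241.3) / (443904 − 443799) = +0.002857
∂h/∂y = (244.8 − 241.3) / (4923792 − 4923917) = -0.02800
h(443919, 4924032) = 241.3 + (+0.002857)·(120) + (-0.02800)·(115) = 241.3 +0.343 -3.220 = 238.423 m.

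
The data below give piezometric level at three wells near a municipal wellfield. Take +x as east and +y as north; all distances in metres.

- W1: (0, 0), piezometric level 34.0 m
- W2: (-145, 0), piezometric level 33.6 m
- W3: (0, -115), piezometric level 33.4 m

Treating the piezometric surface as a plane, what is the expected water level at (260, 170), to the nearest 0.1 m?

35.6 m

∂h/∂x = (33.6 − 34.0) / (-145 − 0) = +0.002759
∂h/∂y = (33.4 − 34.0) / (-115 − 0) = +0.005217
h(260, 170) = 34.0 + (+0.002759)·(260) + (+0.005217)·(170) = 34.0 +0.717 +0.887 = 35.604 m.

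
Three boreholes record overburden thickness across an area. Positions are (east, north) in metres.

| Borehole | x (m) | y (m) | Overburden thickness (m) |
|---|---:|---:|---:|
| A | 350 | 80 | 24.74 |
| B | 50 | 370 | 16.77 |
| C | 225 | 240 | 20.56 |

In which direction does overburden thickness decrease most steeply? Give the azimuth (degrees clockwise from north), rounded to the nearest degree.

Differences from A: to B (Δx, Δy, Δh) = (-300, 290, -7.97); to C = (-125, 160, -4.18).
Determinant of the coordinate differences = (-300)·160 − (-125)·290 = -11750.
∂d/∂x = [(-7.97)·160 − (-4.18)·290] / -11750 = +0.005362
∂d/∂y = [(-300)·(-4.18) − (-125)·(-7.97)] / -11750 = -0.02194
Steepest decrease is along −∇f: components (-0.005362 E, +0.02194 N).
Azimuth = atan2(-0.005362, +0.02194) = 346.3° ≈ 346°.

346°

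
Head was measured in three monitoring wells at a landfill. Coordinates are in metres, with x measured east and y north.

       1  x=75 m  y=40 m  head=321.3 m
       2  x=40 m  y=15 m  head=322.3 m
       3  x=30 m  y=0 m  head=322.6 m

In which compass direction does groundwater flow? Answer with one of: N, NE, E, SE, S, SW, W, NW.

Differences from 1: to 2 (Δx, Δy, Δh) = (-35, -25, +1.0); to 3 = (-45, -40, +1.3).
Solve a·Δx + b·Δy = Δh: det = (-35)·(-40) − (-45)·(-25) = 275.
∂h/∂x = [(+1.0)·(-40) − (+1.3)·(-25)] / 275 = -0.02727
∂h/∂y = [(-35)·(+1.3) − (-45)·(+1.0)] / 275 = -0.001818
Flow = −∇h = (+0.02727 east, +0.001818 north), which points east.

E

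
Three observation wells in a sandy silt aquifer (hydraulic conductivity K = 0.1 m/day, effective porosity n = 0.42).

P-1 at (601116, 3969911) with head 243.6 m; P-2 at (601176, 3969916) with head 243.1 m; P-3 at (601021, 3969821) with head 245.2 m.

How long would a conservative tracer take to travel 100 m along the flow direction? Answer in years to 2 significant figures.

93 years

Differences from P-1: to P-2 (Δx, Δy, Δh) = (60, 5, -0.5); to P-3 = (-95, -90, +1.6).
Solve a·Δx + b·Δy = Δh: det = 60·(-90) − (-95)·5 = -4925.
∂h/∂x = [(-0.5)·(-90) − (+1.6)·5] / -4925 = -0.007513
∂h/∂y = [60·(+1.6) − (-95)·(-0.5)] / -4925 = -0.009848
|∇h| = √(-0.007513² + -0.009848²) = 0.01239
Seepage velocity v = K·i/n = 0.1 × 0.01239 / 0.42 = 0.00295 m/day.
t = 100 / 0.00295 = 3.39e+04 days = 92.8 years.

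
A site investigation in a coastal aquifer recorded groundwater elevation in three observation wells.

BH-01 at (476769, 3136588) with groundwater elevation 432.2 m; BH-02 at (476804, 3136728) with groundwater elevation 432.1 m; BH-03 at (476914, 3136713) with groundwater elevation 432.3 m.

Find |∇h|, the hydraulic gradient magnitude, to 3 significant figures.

With h = a·x + b·y + c and BH-01 as origin, the differences give:
  35·a + 140·b = -0.1
  145·a + 125·b = +0.1
Eliminate b (×125 and ×140, subtract): -15925·a = -26.50 → a = ∂h/∂x = +0.001664
Back-substitute: b = ∂h/∂y = -0.001130.
|∇h| = √(0.001664² + -0.001130²) = 0.002011

0.00201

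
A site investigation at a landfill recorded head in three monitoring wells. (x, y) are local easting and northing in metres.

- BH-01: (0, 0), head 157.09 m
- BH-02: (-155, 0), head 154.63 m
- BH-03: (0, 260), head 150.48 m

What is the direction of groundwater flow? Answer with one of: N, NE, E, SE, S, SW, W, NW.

∂h/∂x = (154.63 − 157.09) / (-155 − 0) = +0.01587
∂h/∂y = (150.48 − 157.09) / (260 − 0) = -0.02542
Flow = −∇h = (-0.01587 east, +0.02542 north), which points northwest.

NW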